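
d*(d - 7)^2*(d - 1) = d^4 - 15*d^3 + 63*d^2 - 49*d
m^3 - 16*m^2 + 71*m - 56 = (m - 8)*(m - 7)*(m - 1)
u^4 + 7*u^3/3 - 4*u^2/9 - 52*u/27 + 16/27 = (u - 2/3)*(u - 1/3)*(u + 4/3)*(u + 2)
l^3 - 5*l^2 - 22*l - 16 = (l - 8)*(l + 1)*(l + 2)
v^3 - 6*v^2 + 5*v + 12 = (v - 4)*(v - 3)*(v + 1)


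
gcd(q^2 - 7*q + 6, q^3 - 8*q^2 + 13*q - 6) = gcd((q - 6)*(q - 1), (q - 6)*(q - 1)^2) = q^2 - 7*q + 6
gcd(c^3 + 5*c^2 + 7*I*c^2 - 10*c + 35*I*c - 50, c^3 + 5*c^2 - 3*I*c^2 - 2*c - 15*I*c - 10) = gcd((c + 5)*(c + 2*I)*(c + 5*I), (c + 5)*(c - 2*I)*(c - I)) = c + 5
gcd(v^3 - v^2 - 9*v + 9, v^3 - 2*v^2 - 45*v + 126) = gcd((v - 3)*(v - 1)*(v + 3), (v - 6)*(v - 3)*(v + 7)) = v - 3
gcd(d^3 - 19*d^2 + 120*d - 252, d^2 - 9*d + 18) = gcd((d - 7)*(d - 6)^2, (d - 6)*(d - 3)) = d - 6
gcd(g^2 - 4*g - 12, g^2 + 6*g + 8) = g + 2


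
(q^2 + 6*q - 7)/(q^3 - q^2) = (q + 7)/q^2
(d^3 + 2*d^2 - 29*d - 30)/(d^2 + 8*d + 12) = (d^2 - 4*d - 5)/(d + 2)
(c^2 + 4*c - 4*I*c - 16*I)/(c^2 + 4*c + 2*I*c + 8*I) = (c - 4*I)/(c + 2*I)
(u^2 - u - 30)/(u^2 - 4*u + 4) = (u^2 - u - 30)/(u^2 - 4*u + 4)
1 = 1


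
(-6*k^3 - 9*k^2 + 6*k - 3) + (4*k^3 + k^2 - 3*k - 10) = -2*k^3 - 8*k^2 + 3*k - 13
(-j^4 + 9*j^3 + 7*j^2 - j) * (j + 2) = -j^5 + 7*j^4 + 25*j^3 + 13*j^2 - 2*j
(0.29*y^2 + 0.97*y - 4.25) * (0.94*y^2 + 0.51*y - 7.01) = 0.2726*y^4 + 1.0597*y^3 - 5.5332*y^2 - 8.9672*y + 29.7925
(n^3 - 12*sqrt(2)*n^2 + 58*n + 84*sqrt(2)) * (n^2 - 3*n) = n^5 - 12*sqrt(2)*n^4 - 3*n^4 + 36*sqrt(2)*n^3 + 58*n^3 - 174*n^2 + 84*sqrt(2)*n^2 - 252*sqrt(2)*n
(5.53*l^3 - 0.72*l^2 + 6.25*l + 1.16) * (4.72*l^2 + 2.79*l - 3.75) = 26.1016*l^5 + 12.0303*l^4 + 6.7537*l^3 + 25.6127*l^2 - 20.2011*l - 4.35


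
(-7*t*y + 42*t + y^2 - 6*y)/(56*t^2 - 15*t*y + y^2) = (y - 6)/(-8*t + y)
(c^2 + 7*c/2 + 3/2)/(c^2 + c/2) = (c + 3)/c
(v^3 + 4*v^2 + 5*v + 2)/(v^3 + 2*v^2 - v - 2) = (v + 1)/(v - 1)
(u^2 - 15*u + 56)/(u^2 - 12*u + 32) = (u - 7)/(u - 4)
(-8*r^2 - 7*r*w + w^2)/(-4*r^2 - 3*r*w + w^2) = (8*r - w)/(4*r - w)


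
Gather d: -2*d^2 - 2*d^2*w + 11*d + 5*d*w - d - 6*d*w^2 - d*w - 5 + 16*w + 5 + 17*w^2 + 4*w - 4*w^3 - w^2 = d^2*(-2*w - 2) + d*(-6*w^2 + 4*w + 10) - 4*w^3 + 16*w^2 + 20*w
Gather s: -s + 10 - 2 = 8 - s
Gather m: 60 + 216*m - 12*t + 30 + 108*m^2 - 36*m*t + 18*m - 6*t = 108*m^2 + m*(234 - 36*t) - 18*t + 90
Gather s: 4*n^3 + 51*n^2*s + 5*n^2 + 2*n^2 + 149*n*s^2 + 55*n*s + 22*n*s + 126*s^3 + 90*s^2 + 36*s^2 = 4*n^3 + 7*n^2 + 126*s^3 + s^2*(149*n + 126) + s*(51*n^2 + 77*n)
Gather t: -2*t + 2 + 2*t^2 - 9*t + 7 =2*t^2 - 11*t + 9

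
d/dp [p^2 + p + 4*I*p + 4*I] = 2*p + 1 + 4*I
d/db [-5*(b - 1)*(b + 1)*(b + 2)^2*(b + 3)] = -25*b^4 - 140*b^3 - 225*b^2 - 50*b + 80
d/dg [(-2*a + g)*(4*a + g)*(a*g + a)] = a*(-8*a^2 + 4*a*g + 2*a + 3*g^2 + 2*g)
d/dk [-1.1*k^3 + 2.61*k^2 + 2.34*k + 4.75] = -3.3*k^2 + 5.22*k + 2.34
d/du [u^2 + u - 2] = 2*u + 1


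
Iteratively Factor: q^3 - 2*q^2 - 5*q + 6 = (q - 1)*(q^2 - q - 6) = (q - 1)*(q + 2)*(q - 3)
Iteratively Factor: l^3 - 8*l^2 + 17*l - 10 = (l - 2)*(l^2 - 6*l + 5) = (l - 2)*(l - 1)*(l - 5)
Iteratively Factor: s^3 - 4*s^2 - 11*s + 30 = (s - 5)*(s^2 + s - 6) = (s - 5)*(s + 3)*(s - 2)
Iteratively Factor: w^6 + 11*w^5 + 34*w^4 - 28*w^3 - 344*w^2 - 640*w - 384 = (w + 2)*(w^5 + 9*w^4 + 16*w^3 - 60*w^2 - 224*w - 192) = (w + 2)^2*(w^4 + 7*w^3 + 2*w^2 - 64*w - 96) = (w + 2)^2*(w + 4)*(w^3 + 3*w^2 - 10*w - 24) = (w - 3)*(w + 2)^2*(w + 4)*(w^2 + 6*w + 8) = (w - 3)*(w + 2)^3*(w + 4)*(w + 4)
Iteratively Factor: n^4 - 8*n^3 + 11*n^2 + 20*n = (n - 5)*(n^3 - 3*n^2 - 4*n) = (n - 5)*(n - 4)*(n^2 + n) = n*(n - 5)*(n - 4)*(n + 1)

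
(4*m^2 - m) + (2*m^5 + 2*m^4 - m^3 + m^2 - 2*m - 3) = 2*m^5 + 2*m^4 - m^3 + 5*m^2 - 3*m - 3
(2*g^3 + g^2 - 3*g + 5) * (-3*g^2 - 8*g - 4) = -6*g^5 - 19*g^4 - 7*g^3 + 5*g^2 - 28*g - 20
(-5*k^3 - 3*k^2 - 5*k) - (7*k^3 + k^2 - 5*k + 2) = -12*k^3 - 4*k^2 - 2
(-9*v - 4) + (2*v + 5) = 1 - 7*v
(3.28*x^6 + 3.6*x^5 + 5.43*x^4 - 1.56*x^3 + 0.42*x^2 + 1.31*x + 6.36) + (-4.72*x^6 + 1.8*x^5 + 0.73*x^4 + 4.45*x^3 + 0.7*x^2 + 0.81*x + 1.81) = -1.44*x^6 + 5.4*x^5 + 6.16*x^4 + 2.89*x^3 + 1.12*x^2 + 2.12*x + 8.17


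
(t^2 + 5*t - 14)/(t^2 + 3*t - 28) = (t - 2)/(t - 4)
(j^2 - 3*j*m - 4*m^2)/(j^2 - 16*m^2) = (j + m)/(j + 4*m)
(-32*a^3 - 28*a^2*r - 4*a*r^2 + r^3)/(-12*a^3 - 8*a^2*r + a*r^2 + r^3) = (-8*a + r)/(-3*a + r)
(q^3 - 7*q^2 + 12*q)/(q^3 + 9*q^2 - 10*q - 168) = q*(q - 3)/(q^2 + 13*q + 42)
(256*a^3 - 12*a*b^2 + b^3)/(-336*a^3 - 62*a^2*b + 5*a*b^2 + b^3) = (-32*a^2 - 4*a*b + b^2)/(42*a^2 + 13*a*b + b^2)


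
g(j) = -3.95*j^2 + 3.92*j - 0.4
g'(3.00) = -19.78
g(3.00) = -24.19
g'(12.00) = -90.88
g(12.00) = -522.16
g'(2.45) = -15.44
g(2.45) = -14.51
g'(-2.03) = 19.96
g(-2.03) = -24.64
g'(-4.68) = 40.89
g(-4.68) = -105.26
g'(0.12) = 2.97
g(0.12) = 0.01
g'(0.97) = -3.74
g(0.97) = -0.31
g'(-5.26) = 45.47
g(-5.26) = -130.31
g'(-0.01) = 4.00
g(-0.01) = -0.44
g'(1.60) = -8.72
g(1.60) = -4.24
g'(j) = 3.92 - 7.9*j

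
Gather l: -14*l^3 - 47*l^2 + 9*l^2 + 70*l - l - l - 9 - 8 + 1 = -14*l^3 - 38*l^2 + 68*l - 16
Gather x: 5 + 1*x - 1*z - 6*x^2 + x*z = -6*x^2 + x*(z + 1) - z + 5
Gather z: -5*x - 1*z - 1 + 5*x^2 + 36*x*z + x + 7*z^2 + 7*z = 5*x^2 - 4*x + 7*z^2 + z*(36*x + 6) - 1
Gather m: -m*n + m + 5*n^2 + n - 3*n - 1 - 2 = m*(1 - n) + 5*n^2 - 2*n - 3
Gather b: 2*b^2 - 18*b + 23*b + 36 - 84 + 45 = 2*b^2 + 5*b - 3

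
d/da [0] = 0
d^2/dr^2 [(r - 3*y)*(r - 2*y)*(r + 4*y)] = 6*r - 2*y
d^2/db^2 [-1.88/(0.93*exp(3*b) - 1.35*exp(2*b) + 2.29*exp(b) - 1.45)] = (-1.88*(2.79*exp(2*b) - 2.7*exp(b) + 2.29)*(5.58*exp(2*b) - 5.4*exp(b) + 4.58)*exp(b) + (15.7356*exp(2*b) - 10.152*exp(b) + 4.3052)*(0.93*exp(3*b) - 1.35*exp(2*b) + 2.29*exp(b) - 1.45))*exp(b)/(0.93*exp(3*b) - 1.35*exp(2*b) + 2.29*exp(b) - 1.45)^3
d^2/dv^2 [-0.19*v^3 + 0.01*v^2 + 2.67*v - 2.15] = 0.02 - 1.14*v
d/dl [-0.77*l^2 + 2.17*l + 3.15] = 2.17 - 1.54*l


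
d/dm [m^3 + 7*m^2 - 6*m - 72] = 3*m^2 + 14*m - 6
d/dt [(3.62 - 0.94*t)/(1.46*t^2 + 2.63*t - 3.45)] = (1.3724*t^2 - 10.5704*t - 6.2776)/(2.1316*t^4 + 7.6796*t^3 - 3.1571*t^2 - 18.147*t + 11.9025)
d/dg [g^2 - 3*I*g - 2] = 2*g - 3*I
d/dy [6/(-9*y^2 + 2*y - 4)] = 12*(9*y - 1)/(9*y^2 - 2*y + 4)^2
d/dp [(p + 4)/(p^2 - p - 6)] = (p^2 - p - (p + 4)*(2*p - 1) - 6)/(-p^2 + p + 6)^2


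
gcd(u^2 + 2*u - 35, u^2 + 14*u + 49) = u + 7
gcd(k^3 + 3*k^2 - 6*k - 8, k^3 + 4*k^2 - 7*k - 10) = k^2 - k - 2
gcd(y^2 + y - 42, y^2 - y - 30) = y - 6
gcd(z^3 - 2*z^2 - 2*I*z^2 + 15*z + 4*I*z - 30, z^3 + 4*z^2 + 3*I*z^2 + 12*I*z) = z + 3*I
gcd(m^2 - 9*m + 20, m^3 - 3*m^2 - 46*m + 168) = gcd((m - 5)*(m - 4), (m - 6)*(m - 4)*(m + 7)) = m - 4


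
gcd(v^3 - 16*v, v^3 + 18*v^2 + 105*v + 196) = v + 4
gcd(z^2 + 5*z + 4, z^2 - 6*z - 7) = z + 1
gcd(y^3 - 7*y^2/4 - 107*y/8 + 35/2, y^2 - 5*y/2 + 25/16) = y - 5/4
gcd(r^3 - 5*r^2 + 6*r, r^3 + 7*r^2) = r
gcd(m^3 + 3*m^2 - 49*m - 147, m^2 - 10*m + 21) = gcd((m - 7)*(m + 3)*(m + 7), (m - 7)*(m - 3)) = m - 7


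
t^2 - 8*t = t*(t - 8)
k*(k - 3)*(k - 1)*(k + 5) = k^4 + k^3 - 17*k^2 + 15*k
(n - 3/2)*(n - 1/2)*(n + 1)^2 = n^4 - 9*n^2/4 - n/2 + 3/4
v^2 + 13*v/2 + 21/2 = (v + 3)*(v + 7/2)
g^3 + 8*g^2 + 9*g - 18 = (g - 1)*(g + 3)*(g + 6)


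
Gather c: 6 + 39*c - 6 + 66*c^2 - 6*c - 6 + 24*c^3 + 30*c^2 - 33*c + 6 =24*c^3 + 96*c^2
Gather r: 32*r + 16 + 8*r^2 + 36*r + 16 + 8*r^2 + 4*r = 16*r^2 + 72*r + 32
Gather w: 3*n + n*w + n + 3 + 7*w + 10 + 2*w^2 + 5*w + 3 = 4*n + 2*w^2 + w*(n + 12) + 16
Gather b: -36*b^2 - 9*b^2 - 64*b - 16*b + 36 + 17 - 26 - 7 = -45*b^2 - 80*b + 20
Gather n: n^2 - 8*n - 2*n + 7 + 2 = n^2 - 10*n + 9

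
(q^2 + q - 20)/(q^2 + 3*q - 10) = (q - 4)/(q - 2)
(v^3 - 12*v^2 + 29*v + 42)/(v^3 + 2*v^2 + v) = (v^2 - 13*v + 42)/(v*(v + 1))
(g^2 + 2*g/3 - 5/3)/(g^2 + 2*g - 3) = (g + 5/3)/(g + 3)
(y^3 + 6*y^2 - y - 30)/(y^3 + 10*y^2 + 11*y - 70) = (y + 3)/(y + 7)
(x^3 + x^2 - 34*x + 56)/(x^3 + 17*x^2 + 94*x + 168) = (x^2 - 6*x + 8)/(x^2 + 10*x + 24)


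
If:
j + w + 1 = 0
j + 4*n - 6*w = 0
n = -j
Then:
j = -2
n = 2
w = 1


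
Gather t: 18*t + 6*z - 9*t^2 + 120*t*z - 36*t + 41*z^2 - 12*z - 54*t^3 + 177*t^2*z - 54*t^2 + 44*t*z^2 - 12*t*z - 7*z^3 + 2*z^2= -54*t^3 + t^2*(177*z - 63) + t*(44*z^2 + 108*z - 18) - 7*z^3 + 43*z^2 - 6*z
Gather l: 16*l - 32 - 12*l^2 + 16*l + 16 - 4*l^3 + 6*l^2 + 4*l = -4*l^3 - 6*l^2 + 36*l - 16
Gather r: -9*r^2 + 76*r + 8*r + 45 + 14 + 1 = -9*r^2 + 84*r + 60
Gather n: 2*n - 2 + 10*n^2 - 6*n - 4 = 10*n^2 - 4*n - 6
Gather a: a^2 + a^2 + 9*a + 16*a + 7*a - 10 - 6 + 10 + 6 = 2*a^2 + 32*a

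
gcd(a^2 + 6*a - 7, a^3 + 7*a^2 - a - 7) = a^2 + 6*a - 7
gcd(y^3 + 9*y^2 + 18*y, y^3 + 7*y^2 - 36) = y^2 + 9*y + 18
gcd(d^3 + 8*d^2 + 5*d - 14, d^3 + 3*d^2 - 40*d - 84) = d^2 + 9*d + 14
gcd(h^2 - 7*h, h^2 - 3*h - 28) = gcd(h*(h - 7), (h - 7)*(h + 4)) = h - 7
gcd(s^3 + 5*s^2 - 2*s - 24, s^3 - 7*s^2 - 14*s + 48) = s^2 + s - 6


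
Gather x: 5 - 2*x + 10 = 15 - 2*x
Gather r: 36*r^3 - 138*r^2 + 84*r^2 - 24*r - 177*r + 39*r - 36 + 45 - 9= 36*r^3 - 54*r^2 - 162*r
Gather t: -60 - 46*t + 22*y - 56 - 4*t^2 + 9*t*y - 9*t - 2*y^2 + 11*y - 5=-4*t^2 + t*(9*y - 55) - 2*y^2 + 33*y - 121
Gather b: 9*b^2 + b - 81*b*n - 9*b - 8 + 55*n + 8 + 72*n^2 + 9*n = 9*b^2 + b*(-81*n - 8) + 72*n^2 + 64*n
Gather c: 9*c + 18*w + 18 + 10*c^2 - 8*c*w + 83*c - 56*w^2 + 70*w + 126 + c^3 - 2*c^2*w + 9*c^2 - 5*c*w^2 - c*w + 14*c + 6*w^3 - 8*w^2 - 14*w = c^3 + c^2*(19 - 2*w) + c*(-5*w^2 - 9*w + 106) + 6*w^3 - 64*w^2 + 74*w + 144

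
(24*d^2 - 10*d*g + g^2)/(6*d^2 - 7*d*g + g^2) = (4*d - g)/(d - g)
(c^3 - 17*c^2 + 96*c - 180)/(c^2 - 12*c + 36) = c - 5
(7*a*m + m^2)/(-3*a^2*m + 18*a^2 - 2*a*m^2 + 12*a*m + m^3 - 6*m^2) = m*(-7*a - m)/(3*a^2*m - 18*a^2 + 2*a*m^2 - 12*a*m - m^3 + 6*m^2)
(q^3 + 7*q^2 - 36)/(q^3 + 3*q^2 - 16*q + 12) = (q + 3)/(q - 1)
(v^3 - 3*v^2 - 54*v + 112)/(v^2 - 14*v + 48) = (v^2 + 5*v - 14)/(v - 6)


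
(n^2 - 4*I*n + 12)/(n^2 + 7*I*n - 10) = (n - 6*I)/(n + 5*I)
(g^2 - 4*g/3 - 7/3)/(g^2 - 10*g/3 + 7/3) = (g + 1)/(g - 1)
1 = 1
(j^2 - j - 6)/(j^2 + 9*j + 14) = (j - 3)/(j + 7)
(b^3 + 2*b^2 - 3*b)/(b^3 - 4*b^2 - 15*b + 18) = b/(b - 6)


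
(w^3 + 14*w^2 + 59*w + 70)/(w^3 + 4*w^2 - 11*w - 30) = (w + 7)/(w - 3)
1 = 1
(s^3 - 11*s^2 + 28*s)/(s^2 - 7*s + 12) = s*(s - 7)/(s - 3)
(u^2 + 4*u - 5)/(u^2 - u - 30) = (u - 1)/(u - 6)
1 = 1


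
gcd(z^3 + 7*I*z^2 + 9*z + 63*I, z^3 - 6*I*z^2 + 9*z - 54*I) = z^2 + 9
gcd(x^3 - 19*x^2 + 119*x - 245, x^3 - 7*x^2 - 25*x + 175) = x^2 - 12*x + 35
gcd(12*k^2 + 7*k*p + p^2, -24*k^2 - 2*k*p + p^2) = 4*k + p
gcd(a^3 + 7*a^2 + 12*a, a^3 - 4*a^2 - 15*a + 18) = a + 3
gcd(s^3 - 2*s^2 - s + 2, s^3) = 1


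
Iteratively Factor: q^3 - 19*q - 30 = (q + 3)*(q^2 - 3*q - 10) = (q - 5)*(q + 3)*(q + 2)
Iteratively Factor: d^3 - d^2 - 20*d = (d - 5)*(d^2 + 4*d) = (d - 5)*(d + 4)*(d)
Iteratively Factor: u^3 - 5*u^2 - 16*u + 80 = (u - 4)*(u^2 - u - 20) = (u - 5)*(u - 4)*(u + 4)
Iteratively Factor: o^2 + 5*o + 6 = (o + 3)*(o + 2)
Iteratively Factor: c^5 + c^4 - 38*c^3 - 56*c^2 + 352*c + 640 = (c + 4)*(c^4 - 3*c^3 - 26*c^2 + 48*c + 160) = (c + 4)^2*(c^3 - 7*c^2 + 2*c + 40) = (c + 2)*(c + 4)^2*(c^2 - 9*c + 20) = (c - 5)*(c + 2)*(c + 4)^2*(c - 4)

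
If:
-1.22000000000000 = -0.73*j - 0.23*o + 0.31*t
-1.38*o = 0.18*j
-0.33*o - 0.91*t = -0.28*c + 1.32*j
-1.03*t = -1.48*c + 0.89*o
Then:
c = -1.30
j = 0.97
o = -0.13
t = -1.75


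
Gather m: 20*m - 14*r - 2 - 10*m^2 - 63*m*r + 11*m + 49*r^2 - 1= -10*m^2 + m*(31 - 63*r) + 49*r^2 - 14*r - 3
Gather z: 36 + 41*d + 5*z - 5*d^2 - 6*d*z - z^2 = -5*d^2 + 41*d - z^2 + z*(5 - 6*d) + 36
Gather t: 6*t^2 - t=6*t^2 - t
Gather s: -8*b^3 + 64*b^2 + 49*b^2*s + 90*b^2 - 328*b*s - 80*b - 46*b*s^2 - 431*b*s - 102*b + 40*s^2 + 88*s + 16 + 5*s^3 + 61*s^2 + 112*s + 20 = -8*b^3 + 154*b^2 - 182*b + 5*s^3 + s^2*(101 - 46*b) + s*(49*b^2 - 759*b + 200) + 36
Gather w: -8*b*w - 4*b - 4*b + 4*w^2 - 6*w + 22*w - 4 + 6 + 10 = -8*b + 4*w^2 + w*(16 - 8*b) + 12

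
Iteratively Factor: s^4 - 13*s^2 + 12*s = (s - 3)*(s^3 + 3*s^2 - 4*s) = (s - 3)*(s + 4)*(s^2 - s) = (s - 3)*(s - 1)*(s + 4)*(s)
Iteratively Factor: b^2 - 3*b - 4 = (b - 4)*(b + 1)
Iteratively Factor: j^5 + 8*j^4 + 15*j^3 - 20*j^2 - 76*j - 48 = (j + 3)*(j^4 + 5*j^3 - 20*j - 16) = (j + 1)*(j + 3)*(j^3 + 4*j^2 - 4*j - 16) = (j + 1)*(j + 3)*(j + 4)*(j^2 - 4) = (j - 2)*(j + 1)*(j + 3)*(j + 4)*(j + 2)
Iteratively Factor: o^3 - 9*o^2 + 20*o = (o - 5)*(o^2 - 4*o) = (o - 5)*(o - 4)*(o)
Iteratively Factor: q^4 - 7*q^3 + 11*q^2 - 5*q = (q - 1)*(q^3 - 6*q^2 + 5*q) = q*(q - 1)*(q^2 - 6*q + 5) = q*(q - 1)^2*(q - 5)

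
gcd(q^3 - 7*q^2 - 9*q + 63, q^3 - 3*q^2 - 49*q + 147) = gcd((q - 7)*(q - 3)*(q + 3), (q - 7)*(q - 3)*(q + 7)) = q^2 - 10*q + 21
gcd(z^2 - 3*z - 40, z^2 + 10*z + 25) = z + 5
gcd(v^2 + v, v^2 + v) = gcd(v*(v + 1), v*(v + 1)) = v^2 + v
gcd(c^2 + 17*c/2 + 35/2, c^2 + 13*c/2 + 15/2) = c + 5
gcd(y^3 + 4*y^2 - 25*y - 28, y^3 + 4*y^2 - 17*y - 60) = y - 4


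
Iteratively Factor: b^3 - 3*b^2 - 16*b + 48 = (b - 3)*(b^2 - 16) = (b - 3)*(b + 4)*(b - 4)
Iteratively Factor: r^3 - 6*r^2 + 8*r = (r - 4)*(r^2 - 2*r) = (r - 4)*(r - 2)*(r)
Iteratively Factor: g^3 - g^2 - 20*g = (g + 4)*(g^2 - 5*g) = g*(g + 4)*(g - 5)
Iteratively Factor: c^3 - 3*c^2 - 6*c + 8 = (c - 4)*(c^2 + c - 2) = (c - 4)*(c + 2)*(c - 1)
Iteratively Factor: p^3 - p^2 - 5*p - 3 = (p + 1)*(p^2 - 2*p - 3) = (p + 1)^2*(p - 3)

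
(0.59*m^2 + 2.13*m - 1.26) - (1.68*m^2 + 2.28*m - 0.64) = -1.09*m^2 - 0.15*m - 0.62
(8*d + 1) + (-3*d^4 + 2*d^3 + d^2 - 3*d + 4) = -3*d^4 + 2*d^3 + d^2 + 5*d + 5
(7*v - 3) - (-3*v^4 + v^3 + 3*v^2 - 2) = 3*v^4 - v^3 - 3*v^2 + 7*v - 1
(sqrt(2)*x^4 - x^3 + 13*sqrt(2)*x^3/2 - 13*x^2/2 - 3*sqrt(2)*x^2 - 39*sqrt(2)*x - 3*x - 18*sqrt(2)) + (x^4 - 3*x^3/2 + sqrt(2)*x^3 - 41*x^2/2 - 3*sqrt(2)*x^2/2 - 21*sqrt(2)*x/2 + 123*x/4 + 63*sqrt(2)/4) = x^4 + sqrt(2)*x^4 - 5*x^3/2 + 15*sqrt(2)*x^3/2 - 27*x^2 - 9*sqrt(2)*x^2/2 - 99*sqrt(2)*x/2 + 111*x/4 - 9*sqrt(2)/4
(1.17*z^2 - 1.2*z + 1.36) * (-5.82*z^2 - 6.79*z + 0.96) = -6.8094*z^4 - 0.960299999999999*z^3 + 1.356*z^2 - 10.3864*z + 1.3056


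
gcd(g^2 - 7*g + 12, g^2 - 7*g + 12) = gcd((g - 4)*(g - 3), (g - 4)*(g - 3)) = g^2 - 7*g + 12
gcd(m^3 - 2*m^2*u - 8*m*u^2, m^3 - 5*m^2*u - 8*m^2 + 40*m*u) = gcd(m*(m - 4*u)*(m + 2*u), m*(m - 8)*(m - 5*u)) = m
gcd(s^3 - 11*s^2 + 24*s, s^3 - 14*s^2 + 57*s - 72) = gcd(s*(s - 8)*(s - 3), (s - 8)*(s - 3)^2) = s^2 - 11*s + 24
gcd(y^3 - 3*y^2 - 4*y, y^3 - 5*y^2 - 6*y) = y^2 + y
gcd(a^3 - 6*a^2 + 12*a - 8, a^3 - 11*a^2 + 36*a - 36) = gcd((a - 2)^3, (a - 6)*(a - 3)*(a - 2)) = a - 2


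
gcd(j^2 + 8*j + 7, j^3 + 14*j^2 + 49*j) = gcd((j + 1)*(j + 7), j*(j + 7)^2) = j + 7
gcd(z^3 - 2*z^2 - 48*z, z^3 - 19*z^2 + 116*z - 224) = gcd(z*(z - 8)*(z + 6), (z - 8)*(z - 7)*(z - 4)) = z - 8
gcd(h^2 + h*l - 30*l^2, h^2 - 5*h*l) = h - 5*l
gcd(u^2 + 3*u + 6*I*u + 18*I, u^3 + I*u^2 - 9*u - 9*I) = u + 3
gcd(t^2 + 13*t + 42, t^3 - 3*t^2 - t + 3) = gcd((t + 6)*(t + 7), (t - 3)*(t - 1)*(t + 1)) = 1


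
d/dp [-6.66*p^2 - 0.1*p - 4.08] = -13.32*p - 0.1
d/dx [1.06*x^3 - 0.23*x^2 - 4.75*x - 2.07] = 3.18*x^2 - 0.46*x - 4.75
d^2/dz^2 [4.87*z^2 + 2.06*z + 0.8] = 9.74000000000000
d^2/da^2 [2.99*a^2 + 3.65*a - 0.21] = 5.98000000000000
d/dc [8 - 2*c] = -2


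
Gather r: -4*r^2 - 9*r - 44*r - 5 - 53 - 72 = -4*r^2 - 53*r - 130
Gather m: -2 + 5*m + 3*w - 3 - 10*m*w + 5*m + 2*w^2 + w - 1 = m*(10 - 10*w) + 2*w^2 + 4*w - 6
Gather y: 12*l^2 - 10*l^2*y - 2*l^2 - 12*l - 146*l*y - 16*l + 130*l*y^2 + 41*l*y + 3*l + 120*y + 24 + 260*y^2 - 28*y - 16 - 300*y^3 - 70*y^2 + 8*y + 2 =10*l^2 - 25*l - 300*y^3 + y^2*(130*l + 190) + y*(-10*l^2 - 105*l + 100) + 10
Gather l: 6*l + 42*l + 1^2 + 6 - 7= 48*l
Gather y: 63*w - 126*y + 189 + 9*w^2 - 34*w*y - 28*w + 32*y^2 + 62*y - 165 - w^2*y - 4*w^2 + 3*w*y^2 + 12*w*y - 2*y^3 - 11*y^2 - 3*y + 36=5*w^2 + 35*w - 2*y^3 + y^2*(3*w + 21) + y*(-w^2 - 22*w - 67) + 60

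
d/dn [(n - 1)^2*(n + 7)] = (n - 1)*(3*n + 13)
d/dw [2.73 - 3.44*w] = -3.44000000000000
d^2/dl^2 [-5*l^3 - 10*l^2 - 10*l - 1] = -30*l - 20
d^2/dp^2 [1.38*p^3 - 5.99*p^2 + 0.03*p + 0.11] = 8.28*p - 11.98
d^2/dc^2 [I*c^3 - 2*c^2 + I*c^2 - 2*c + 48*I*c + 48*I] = 6*I*c - 4 + 2*I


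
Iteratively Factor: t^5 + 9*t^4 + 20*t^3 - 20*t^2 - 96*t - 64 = (t + 4)*(t^4 + 5*t^3 - 20*t - 16) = (t + 4)^2*(t^3 + t^2 - 4*t - 4) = (t - 2)*(t + 4)^2*(t^2 + 3*t + 2) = (t - 2)*(t + 2)*(t + 4)^2*(t + 1)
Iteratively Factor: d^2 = (d)*(d)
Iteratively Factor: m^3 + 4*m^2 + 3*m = (m)*(m^2 + 4*m + 3) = m*(m + 3)*(m + 1)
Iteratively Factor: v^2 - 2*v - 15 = (v - 5)*(v + 3)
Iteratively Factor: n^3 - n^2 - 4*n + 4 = (n - 1)*(n^2 - 4) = (n - 1)*(n + 2)*(n - 2)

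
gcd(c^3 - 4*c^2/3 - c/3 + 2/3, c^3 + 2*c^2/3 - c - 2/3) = c^2 - c/3 - 2/3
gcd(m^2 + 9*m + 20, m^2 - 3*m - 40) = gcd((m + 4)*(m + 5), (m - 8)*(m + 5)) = m + 5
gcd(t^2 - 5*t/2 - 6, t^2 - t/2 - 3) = t + 3/2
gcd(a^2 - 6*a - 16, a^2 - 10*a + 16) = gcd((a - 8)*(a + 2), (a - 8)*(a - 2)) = a - 8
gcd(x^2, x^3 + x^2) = x^2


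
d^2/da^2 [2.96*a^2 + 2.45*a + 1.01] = 5.92000000000000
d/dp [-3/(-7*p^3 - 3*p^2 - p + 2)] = 3*(-21*p^2 - 6*p - 1)/(7*p^3 + 3*p^2 + p - 2)^2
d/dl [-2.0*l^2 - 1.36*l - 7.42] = -4.0*l - 1.36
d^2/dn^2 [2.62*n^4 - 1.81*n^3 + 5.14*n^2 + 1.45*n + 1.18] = 31.44*n^2 - 10.86*n + 10.28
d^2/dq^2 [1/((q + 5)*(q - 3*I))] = 2*((q + 5)^2 + (q + 5)*(q - 3*I) + (q - 3*I)^2)/((q + 5)^3*(q - 3*I)^3)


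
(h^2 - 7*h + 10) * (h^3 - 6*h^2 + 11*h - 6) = h^5 - 13*h^4 + 63*h^3 - 143*h^2 + 152*h - 60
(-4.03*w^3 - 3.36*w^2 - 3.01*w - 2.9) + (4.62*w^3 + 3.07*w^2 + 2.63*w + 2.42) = 0.59*w^3 - 0.29*w^2 - 0.38*w - 0.48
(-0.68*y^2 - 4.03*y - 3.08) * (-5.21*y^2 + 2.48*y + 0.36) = 3.5428*y^4 + 19.3099*y^3 + 5.8076*y^2 - 9.0892*y - 1.1088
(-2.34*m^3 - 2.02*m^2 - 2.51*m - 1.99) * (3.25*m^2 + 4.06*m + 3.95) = -7.605*m^5 - 16.0654*m^4 - 25.6017*m^3 - 24.6371*m^2 - 17.9939*m - 7.8605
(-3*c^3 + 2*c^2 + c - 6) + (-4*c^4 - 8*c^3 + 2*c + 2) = -4*c^4 - 11*c^3 + 2*c^2 + 3*c - 4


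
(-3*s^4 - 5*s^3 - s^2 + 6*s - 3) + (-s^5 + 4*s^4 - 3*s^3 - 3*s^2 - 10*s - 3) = -s^5 + s^4 - 8*s^3 - 4*s^2 - 4*s - 6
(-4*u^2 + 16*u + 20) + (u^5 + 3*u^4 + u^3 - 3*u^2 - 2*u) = u^5 + 3*u^4 + u^3 - 7*u^2 + 14*u + 20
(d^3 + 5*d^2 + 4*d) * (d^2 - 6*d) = d^5 - d^4 - 26*d^3 - 24*d^2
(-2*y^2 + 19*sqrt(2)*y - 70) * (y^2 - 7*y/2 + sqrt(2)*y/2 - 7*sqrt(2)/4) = -2*y^4 + 7*y^3 + 18*sqrt(2)*y^3 - 63*sqrt(2)*y^2 - 51*y^2 - 35*sqrt(2)*y + 357*y/2 + 245*sqrt(2)/2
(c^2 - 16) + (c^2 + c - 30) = 2*c^2 + c - 46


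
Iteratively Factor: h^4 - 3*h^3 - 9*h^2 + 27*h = (h)*(h^3 - 3*h^2 - 9*h + 27) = h*(h + 3)*(h^2 - 6*h + 9) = h*(h - 3)*(h + 3)*(h - 3)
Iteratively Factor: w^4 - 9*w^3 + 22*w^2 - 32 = (w - 4)*(w^3 - 5*w^2 + 2*w + 8) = (w - 4)*(w + 1)*(w^2 - 6*w + 8) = (w - 4)*(w - 2)*(w + 1)*(w - 4)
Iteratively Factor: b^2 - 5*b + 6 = (b - 2)*(b - 3)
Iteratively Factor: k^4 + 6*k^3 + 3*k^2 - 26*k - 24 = (k - 2)*(k^3 + 8*k^2 + 19*k + 12) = (k - 2)*(k + 4)*(k^2 + 4*k + 3) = (k - 2)*(k + 3)*(k + 4)*(k + 1)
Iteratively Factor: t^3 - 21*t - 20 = (t + 1)*(t^2 - t - 20) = (t - 5)*(t + 1)*(t + 4)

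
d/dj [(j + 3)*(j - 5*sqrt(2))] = 2*j - 5*sqrt(2) + 3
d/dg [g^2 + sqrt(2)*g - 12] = 2*g + sqrt(2)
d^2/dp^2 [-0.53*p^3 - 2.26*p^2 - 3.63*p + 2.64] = -3.18*p - 4.52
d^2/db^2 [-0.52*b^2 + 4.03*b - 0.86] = -1.04000000000000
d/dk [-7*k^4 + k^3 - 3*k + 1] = -28*k^3 + 3*k^2 - 3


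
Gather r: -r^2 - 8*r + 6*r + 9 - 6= -r^2 - 2*r + 3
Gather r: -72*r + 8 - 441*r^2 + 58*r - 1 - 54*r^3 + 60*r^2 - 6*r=-54*r^3 - 381*r^2 - 20*r + 7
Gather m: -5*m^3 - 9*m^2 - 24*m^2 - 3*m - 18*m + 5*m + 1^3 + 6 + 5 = -5*m^3 - 33*m^2 - 16*m + 12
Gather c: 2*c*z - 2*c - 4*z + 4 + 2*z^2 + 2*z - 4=c*(2*z - 2) + 2*z^2 - 2*z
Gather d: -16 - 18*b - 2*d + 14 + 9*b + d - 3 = -9*b - d - 5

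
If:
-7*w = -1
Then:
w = 1/7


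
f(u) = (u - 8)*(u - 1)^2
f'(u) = (u - 8)*(2*u - 2) + (u - 1)^2 = (u - 1)*(3*u - 17)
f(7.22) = -30.18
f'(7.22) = 28.99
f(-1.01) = -36.40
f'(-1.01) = 40.26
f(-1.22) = -45.44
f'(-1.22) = 45.87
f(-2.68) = -144.63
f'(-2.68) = 92.15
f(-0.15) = -10.78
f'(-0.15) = 20.07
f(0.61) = -1.12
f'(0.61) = 5.92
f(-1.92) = -84.58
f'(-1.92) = 66.46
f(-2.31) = -112.96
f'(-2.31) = 79.21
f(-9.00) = -1700.00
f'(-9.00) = 440.00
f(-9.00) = -1700.00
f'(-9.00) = 440.00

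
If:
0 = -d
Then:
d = 0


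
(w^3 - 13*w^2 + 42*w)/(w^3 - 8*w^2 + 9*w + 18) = w*(w - 7)/(w^2 - 2*w - 3)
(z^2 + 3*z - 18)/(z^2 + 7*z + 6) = (z - 3)/(z + 1)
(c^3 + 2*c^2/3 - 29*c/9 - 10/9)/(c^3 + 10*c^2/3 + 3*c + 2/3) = (c - 5/3)/(c + 1)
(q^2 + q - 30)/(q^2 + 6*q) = (q - 5)/q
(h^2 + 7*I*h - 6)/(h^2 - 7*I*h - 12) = (-h^2 - 7*I*h + 6)/(-h^2 + 7*I*h + 12)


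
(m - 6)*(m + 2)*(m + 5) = m^3 + m^2 - 32*m - 60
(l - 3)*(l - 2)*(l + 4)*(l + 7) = l^4 + 6*l^3 - 21*l^2 - 74*l + 168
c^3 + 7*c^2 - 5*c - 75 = (c - 3)*(c + 5)^2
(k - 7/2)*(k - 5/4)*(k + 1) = k^3 - 15*k^2/4 - 3*k/8 + 35/8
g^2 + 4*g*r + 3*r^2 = (g + r)*(g + 3*r)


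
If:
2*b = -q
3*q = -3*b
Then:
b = 0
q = 0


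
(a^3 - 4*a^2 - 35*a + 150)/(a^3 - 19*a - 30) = (a^2 + a - 30)/(a^2 + 5*a + 6)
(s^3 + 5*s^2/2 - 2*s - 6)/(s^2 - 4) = (s^2 + s/2 - 3)/(s - 2)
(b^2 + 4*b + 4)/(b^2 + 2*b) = (b + 2)/b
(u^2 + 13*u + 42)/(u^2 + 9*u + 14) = (u + 6)/(u + 2)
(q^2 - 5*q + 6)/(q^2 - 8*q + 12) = (q - 3)/(q - 6)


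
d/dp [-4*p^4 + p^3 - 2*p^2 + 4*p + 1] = -16*p^3 + 3*p^2 - 4*p + 4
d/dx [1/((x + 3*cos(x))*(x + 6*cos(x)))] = (9*x*sin(x) - 2*x + 18*sin(2*x) - 9*cos(x))/((x + 3*cos(x))^2*(x + 6*cos(x))^2)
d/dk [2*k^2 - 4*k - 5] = 4*k - 4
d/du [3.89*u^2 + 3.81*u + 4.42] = 7.78*u + 3.81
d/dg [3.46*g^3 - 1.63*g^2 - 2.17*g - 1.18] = 10.38*g^2 - 3.26*g - 2.17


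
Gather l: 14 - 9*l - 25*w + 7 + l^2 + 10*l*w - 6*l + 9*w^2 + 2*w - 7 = l^2 + l*(10*w - 15) + 9*w^2 - 23*w + 14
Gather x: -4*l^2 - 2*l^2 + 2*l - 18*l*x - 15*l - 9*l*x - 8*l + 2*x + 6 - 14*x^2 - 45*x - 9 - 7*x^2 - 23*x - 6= -6*l^2 - 21*l - 21*x^2 + x*(-27*l - 66) - 9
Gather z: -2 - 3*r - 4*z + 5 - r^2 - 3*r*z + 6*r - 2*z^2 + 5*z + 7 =-r^2 + 3*r - 2*z^2 + z*(1 - 3*r) + 10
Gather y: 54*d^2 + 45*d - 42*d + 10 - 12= 54*d^2 + 3*d - 2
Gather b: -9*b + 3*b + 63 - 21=42 - 6*b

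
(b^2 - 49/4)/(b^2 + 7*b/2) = (b - 7/2)/b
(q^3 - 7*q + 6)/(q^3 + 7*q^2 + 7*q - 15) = (q - 2)/(q + 5)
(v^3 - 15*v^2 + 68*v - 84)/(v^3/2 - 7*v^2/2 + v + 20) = 2*(v^3 - 15*v^2 + 68*v - 84)/(v^3 - 7*v^2 + 2*v + 40)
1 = 1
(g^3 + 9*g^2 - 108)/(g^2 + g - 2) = (g^3 + 9*g^2 - 108)/(g^2 + g - 2)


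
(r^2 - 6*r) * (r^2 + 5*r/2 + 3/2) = r^4 - 7*r^3/2 - 27*r^2/2 - 9*r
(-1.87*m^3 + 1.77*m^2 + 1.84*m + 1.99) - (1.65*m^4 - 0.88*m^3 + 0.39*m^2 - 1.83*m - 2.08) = -1.65*m^4 - 0.99*m^3 + 1.38*m^2 + 3.67*m + 4.07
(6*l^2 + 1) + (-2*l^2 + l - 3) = 4*l^2 + l - 2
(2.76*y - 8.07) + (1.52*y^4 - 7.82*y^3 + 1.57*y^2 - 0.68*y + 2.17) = 1.52*y^4 - 7.82*y^3 + 1.57*y^2 + 2.08*y - 5.9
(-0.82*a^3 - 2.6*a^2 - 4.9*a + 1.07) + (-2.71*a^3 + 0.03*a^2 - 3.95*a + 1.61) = -3.53*a^3 - 2.57*a^2 - 8.85*a + 2.68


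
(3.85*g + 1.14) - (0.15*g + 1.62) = 3.7*g - 0.48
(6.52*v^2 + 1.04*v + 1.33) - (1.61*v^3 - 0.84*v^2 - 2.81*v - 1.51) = -1.61*v^3 + 7.36*v^2 + 3.85*v + 2.84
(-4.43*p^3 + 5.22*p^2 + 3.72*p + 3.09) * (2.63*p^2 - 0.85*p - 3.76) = -11.6509*p^5 + 17.4941*p^4 + 22.0034*p^3 - 14.6625*p^2 - 16.6137*p - 11.6184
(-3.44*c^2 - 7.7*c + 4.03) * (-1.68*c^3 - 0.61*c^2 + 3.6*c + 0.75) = 5.7792*c^5 + 15.0344*c^4 - 14.4574*c^3 - 32.7583*c^2 + 8.733*c + 3.0225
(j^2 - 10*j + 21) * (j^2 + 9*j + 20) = j^4 - j^3 - 49*j^2 - 11*j + 420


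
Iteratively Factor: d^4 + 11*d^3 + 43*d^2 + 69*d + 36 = (d + 3)*(d^3 + 8*d^2 + 19*d + 12) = (d + 3)*(d + 4)*(d^2 + 4*d + 3) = (d + 1)*(d + 3)*(d + 4)*(d + 3)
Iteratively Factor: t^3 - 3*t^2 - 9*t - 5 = (t + 1)*(t^2 - 4*t - 5) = (t - 5)*(t + 1)*(t + 1)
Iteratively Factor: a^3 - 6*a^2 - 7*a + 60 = (a - 5)*(a^2 - a - 12) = (a - 5)*(a - 4)*(a + 3)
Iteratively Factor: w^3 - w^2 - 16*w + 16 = (w + 4)*(w^2 - 5*w + 4) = (w - 1)*(w + 4)*(w - 4)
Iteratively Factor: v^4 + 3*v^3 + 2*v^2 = (v)*(v^3 + 3*v^2 + 2*v) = v*(v + 1)*(v^2 + 2*v) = v*(v + 1)*(v + 2)*(v)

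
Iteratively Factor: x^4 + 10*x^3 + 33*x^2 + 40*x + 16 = (x + 1)*(x^3 + 9*x^2 + 24*x + 16) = (x + 1)^2*(x^2 + 8*x + 16) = (x + 1)^2*(x + 4)*(x + 4)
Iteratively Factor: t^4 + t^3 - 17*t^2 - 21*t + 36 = (t + 3)*(t^3 - 2*t^2 - 11*t + 12) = (t - 1)*(t + 3)*(t^2 - t - 12) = (t - 1)*(t + 3)^2*(t - 4)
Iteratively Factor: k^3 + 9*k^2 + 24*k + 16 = (k + 4)*(k^2 + 5*k + 4) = (k + 4)^2*(k + 1)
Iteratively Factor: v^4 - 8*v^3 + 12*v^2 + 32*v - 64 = (v - 4)*(v^3 - 4*v^2 - 4*v + 16) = (v - 4)*(v - 2)*(v^2 - 2*v - 8) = (v - 4)*(v - 2)*(v + 2)*(v - 4)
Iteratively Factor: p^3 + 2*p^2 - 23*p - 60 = (p + 3)*(p^2 - p - 20) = (p - 5)*(p + 3)*(p + 4)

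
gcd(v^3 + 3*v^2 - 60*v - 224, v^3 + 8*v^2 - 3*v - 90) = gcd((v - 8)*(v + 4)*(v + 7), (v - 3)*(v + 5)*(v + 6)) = 1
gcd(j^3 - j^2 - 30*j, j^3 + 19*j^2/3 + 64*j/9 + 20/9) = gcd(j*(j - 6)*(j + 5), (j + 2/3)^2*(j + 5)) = j + 5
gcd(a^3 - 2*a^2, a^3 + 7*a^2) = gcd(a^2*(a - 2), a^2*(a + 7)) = a^2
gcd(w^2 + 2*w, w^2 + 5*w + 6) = w + 2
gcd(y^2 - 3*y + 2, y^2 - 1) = y - 1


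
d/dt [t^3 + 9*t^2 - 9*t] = 3*t^2 + 18*t - 9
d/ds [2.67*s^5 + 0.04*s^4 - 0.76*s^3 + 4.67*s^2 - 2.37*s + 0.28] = 13.35*s^4 + 0.16*s^3 - 2.28*s^2 + 9.34*s - 2.37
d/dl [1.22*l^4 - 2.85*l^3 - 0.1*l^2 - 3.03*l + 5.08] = 4.88*l^3 - 8.55*l^2 - 0.2*l - 3.03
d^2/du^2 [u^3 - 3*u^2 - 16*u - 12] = 6*u - 6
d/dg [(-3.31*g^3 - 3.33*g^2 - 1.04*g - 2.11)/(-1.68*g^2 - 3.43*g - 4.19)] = (5.5608*g^4 + 22.7066*g^3 + 51.2814*g^2 + 20.8158*g - 2.8797)/(2.8224*g^4 + 11.5248*g^3 + 25.8433*g^2 + 28.7434*g + 17.5561)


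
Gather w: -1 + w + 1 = w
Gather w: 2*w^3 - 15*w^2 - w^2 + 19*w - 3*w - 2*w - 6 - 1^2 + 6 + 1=2*w^3 - 16*w^2 + 14*w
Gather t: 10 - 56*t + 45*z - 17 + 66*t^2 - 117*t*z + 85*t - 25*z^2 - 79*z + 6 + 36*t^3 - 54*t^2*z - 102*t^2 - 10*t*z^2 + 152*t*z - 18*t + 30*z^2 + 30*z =36*t^3 + t^2*(-54*z - 36) + t*(-10*z^2 + 35*z + 11) + 5*z^2 - 4*z - 1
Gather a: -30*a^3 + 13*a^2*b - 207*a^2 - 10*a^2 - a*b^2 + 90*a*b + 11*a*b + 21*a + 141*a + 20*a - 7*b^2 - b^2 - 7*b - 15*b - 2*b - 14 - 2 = -30*a^3 + a^2*(13*b - 217) + a*(-b^2 + 101*b + 182) - 8*b^2 - 24*b - 16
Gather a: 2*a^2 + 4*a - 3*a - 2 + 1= 2*a^2 + a - 1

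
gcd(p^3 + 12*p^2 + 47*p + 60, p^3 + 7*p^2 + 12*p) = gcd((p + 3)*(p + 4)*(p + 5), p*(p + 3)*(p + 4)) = p^2 + 7*p + 12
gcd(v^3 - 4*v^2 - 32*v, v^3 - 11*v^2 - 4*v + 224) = v^2 - 4*v - 32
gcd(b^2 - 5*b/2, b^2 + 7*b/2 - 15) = b - 5/2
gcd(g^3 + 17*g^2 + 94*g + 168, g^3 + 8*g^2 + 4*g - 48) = g^2 + 10*g + 24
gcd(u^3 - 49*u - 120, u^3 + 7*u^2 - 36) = u + 3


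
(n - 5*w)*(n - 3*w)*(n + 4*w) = n^3 - 4*n^2*w - 17*n*w^2 + 60*w^3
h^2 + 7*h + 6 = (h + 1)*(h + 6)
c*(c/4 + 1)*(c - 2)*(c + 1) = c^4/4 + 3*c^3/4 - 3*c^2/2 - 2*c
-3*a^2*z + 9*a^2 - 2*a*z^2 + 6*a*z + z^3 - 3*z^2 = (-3*a + z)*(a + z)*(z - 3)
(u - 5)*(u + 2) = u^2 - 3*u - 10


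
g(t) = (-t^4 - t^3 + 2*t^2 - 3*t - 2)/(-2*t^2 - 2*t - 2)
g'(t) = (4*t + 2)*(-t^4 - t^3 + 2*t^2 - 3*t - 2)/(-2*t^2 - 2*t - 2)^2 + (-4*t^3 - 3*t^2 + 4*t - 3)/(-2*t^2 - 2*t - 2) = (t^5 + 2*t^4 + 3*t^3 - t^2 - 4*t + 1/2)/(t^4 + 2*t^3 + 3*t^2 + 2*t + 1)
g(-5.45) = 12.80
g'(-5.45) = -5.55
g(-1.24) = -1.67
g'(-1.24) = -0.00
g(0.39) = 0.96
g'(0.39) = -0.41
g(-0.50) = -0.04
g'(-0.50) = 3.50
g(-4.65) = 8.67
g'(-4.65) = -4.78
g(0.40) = 0.95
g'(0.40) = -0.41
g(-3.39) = 3.40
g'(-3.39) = -3.60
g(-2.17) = -0.28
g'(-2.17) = -2.39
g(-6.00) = 16.00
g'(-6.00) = -6.08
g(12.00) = 70.75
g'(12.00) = 11.98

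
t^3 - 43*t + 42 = (t - 6)*(t - 1)*(t + 7)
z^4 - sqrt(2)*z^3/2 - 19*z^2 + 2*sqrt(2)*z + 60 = (z - 2)*(z + 2)*(z - 3*sqrt(2))*(z + 5*sqrt(2)/2)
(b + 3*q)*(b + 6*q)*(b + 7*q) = b^3 + 16*b^2*q + 81*b*q^2 + 126*q^3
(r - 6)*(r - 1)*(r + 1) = r^3 - 6*r^2 - r + 6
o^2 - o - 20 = (o - 5)*(o + 4)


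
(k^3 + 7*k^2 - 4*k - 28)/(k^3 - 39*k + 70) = (k + 2)/(k - 5)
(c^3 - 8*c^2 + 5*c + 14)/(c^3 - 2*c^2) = 1 - 6/c - 7/c^2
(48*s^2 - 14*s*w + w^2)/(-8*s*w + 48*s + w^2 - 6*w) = (-6*s + w)/(w - 6)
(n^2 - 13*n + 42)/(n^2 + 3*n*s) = (n^2 - 13*n + 42)/(n*(n + 3*s))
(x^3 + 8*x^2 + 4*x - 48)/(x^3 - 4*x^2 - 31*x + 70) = (x^2 + 10*x + 24)/(x^2 - 2*x - 35)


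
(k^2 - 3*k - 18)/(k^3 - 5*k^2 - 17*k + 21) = (k - 6)/(k^2 - 8*k + 7)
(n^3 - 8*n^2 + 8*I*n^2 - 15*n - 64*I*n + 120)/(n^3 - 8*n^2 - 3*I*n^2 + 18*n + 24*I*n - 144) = (n + 5*I)/(n - 6*I)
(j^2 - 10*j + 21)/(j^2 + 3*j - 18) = (j - 7)/(j + 6)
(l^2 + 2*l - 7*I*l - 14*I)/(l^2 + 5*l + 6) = (l - 7*I)/(l + 3)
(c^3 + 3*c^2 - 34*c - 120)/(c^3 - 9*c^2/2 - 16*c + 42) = 2*(c^2 + 9*c + 20)/(2*c^2 + 3*c - 14)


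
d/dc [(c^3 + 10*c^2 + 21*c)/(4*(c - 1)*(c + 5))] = (c^4 + 8*c^3 + 4*c^2 - 100*c - 105)/(4*(c^4 + 8*c^3 + 6*c^2 - 40*c + 25))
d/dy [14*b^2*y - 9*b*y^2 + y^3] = 14*b^2 - 18*b*y + 3*y^2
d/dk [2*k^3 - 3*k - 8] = 6*k^2 - 3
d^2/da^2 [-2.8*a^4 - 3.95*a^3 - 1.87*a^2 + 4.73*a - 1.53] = -33.6*a^2 - 23.7*a - 3.74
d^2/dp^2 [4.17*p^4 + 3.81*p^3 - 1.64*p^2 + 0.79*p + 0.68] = 50.04*p^2 + 22.86*p - 3.28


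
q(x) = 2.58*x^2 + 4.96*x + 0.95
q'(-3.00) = -10.52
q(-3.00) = 9.29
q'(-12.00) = -56.96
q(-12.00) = 312.95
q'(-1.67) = -3.66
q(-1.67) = -0.14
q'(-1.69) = -3.76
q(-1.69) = -0.06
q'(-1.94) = -5.05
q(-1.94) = 1.04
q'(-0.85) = 0.57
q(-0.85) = -1.40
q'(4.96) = 30.55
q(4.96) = 89.02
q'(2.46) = 17.65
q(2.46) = 28.76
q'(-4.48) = -18.16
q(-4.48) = 30.51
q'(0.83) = 9.24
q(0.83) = 6.84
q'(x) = 5.16*x + 4.96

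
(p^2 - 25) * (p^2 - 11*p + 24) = p^4 - 11*p^3 - p^2 + 275*p - 600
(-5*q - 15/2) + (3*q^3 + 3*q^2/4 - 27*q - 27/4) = 3*q^3 + 3*q^2/4 - 32*q - 57/4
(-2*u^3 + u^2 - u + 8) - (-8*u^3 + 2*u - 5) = 6*u^3 + u^2 - 3*u + 13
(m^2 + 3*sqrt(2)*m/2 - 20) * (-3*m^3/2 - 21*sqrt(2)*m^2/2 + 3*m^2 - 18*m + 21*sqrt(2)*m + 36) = -3*m^5/2 - 51*sqrt(2)*m^4/4 + 3*m^4 - 39*m^3/2 + 51*sqrt(2)*m^3/2 + 39*m^2 + 183*sqrt(2)*m^2 - 366*sqrt(2)*m + 360*m - 720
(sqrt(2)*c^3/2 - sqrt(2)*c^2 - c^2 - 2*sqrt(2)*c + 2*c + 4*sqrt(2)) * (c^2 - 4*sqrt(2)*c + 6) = sqrt(2)*c^5/2 - 5*c^4 - sqrt(2)*c^4 + 5*sqrt(2)*c^3 + 10*c^3 - 10*sqrt(2)*c^2 + 10*c^2 - 20*c - 12*sqrt(2)*c + 24*sqrt(2)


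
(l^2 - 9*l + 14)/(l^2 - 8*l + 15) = (l^2 - 9*l + 14)/(l^2 - 8*l + 15)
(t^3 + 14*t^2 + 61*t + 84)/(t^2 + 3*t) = t + 11 + 28/t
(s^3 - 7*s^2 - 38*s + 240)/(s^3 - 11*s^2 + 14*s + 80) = (s + 6)/(s + 2)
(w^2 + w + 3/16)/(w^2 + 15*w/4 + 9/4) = (w + 1/4)/(w + 3)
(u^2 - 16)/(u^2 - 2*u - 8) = (u + 4)/(u + 2)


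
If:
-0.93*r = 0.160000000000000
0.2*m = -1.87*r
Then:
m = 1.61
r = -0.17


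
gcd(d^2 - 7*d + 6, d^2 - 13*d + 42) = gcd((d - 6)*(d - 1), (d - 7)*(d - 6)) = d - 6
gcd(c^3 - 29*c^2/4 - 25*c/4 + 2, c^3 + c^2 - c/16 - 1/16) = c^2 + 3*c/4 - 1/4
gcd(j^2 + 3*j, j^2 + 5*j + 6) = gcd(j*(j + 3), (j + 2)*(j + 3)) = j + 3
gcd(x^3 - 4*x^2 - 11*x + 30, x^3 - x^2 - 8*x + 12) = x^2 + x - 6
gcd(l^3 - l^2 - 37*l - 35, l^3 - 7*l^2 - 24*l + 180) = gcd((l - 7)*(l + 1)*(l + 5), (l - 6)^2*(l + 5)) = l + 5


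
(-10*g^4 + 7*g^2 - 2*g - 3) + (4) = -10*g^4 + 7*g^2 - 2*g + 1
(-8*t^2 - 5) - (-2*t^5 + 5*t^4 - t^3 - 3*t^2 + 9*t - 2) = 2*t^5 - 5*t^4 + t^3 - 5*t^2 - 9*t - 3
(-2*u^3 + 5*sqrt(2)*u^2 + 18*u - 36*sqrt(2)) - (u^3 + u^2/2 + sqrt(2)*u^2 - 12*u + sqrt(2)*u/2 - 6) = -3*u^3 - u^2/2 + 4*sqrt(2)*u^2 - sqrt(2)*u/2 + 30*u - 36*sqrt(2) + 6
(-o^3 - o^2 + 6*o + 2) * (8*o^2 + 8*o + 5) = -8*o^5 - 16*o^4 + 35*o^3 + 59*o^2 + 46*o + 10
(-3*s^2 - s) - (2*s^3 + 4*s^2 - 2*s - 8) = -2*s^3 - 7*s^2 + s + 8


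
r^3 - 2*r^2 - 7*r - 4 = (r - 4)*(r + 1)^2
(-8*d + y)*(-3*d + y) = 24*d^2 - 11*d*y + y^2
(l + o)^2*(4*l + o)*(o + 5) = 4*l^3*o + 20*l^3 + 9*l^2*o^2 + 45*l^2*o + 6*l*o^3 + 30*l*o^2 + o^4 + 5*o^3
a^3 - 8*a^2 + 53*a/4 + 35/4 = (a - 5)*(a - 7/2)*(a + 1/2)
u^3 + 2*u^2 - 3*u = u*(u - 1)*(u + 3)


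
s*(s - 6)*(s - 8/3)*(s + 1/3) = s^4 - 25*s^3/3 + 118*s^2/9 + 16*s/3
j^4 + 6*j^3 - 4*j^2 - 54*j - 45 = (j - 3)*(j + 1)*(j + 3)*(j + 5)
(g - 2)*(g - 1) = g^2 - 3*g + 2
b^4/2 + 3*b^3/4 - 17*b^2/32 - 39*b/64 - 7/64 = (b/2 + 1/4)*(b - 1)*(b + 1/4)*(b + 7/4)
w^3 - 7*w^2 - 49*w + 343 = (w - 7)^2*(w + 7)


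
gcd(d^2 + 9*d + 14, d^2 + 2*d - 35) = d + 7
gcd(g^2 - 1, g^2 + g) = g + 1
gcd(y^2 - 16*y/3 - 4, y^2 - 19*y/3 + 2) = y - 6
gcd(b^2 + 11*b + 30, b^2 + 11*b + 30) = b^2 + 11*b + 30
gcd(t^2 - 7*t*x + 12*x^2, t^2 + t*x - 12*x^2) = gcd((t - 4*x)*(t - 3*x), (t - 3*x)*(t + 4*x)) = -t + 3*x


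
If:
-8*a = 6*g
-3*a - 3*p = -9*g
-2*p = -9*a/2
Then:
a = 0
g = 0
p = 0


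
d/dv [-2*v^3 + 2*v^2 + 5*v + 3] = -6*v^2 + 4*v + 5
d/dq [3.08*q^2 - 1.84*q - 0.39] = 6.16*q - 1.84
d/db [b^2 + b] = 2*b + 1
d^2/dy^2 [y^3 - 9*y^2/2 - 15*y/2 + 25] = 6*y - 9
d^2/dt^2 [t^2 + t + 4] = 2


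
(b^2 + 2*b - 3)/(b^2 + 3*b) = (b - 1)/b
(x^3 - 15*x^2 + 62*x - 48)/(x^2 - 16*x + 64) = (x^2 - 7*x + 6)/(x - 8)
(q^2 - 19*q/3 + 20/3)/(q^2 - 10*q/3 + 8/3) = (q - 5)/(q - 2)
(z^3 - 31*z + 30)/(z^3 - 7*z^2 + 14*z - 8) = (z^2 + z - 30)/(z^2 - 6*z + 8)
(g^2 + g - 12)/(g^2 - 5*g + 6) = (g + 4)/(g - 2)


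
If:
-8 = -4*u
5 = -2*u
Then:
No Solution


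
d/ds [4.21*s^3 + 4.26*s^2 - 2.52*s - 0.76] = 12.63*s^2 + 8.52*s - 2.52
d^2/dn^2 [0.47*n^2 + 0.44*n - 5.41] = 0.940000000000000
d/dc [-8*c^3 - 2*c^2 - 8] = 4*c*(-6*c - 1)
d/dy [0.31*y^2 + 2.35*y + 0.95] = 0.62*y + 2.35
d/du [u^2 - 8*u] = 2*u - 8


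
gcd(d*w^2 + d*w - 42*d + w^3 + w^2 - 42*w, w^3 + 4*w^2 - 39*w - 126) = w^2 + w - 42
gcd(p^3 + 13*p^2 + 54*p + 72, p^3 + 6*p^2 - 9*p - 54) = p^2 + 9*p + 18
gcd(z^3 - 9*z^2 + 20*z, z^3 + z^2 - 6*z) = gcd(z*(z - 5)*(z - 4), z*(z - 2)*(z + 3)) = z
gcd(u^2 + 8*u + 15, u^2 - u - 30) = u + 5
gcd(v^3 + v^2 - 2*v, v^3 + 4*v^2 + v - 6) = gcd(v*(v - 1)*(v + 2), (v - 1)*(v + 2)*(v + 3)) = v^2 + v - 2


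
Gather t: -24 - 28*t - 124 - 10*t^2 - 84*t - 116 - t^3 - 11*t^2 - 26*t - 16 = -t^3 - 21*t^2 - 138*t - 280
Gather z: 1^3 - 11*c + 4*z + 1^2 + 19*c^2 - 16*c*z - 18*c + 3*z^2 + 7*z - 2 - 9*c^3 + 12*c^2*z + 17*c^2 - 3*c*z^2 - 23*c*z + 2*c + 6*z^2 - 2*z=-9*c^3 + 36*c^2 - 27*c + z^2*(9 - 3*c) + z*(12*c^2 - 39*c + 9)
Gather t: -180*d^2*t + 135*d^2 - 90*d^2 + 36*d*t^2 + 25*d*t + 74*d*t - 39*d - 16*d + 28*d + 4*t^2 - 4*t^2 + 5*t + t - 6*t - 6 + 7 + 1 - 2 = 45*d^2 + 36*d*t^2 - 27*d + t*(-180*d^2 + 99*d)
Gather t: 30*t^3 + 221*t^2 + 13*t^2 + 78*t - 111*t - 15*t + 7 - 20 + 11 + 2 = 30*t^3 + 234*t^2 - 48*t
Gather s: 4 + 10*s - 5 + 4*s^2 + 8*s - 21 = 4*s^2 + 18*s - 22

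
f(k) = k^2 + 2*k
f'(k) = 2*k + 2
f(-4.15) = 8.92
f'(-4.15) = -6.30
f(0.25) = 0.56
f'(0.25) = 2.50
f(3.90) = 23.01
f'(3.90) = 9.80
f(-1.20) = -0.96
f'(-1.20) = -0.40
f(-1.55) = -0.70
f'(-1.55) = -1.10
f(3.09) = 15.73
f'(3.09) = 8.18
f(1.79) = 6.78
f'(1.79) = 5.58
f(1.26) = 4.11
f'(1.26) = 4.52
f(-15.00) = 195.00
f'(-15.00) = -28.00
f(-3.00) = 3.00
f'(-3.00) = -4.00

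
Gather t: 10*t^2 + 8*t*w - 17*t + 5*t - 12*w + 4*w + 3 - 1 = 10*t^2 + t*(8*w - 12) - 8*w + 2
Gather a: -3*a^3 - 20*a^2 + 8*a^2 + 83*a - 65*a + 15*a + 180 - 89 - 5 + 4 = -3*a^3 - 12*a^2 + 33*a + 90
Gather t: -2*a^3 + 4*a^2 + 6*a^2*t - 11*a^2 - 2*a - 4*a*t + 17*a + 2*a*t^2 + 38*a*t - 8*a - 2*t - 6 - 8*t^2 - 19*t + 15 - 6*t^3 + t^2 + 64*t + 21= -2*a^3 - 7*a^2 + 7*a - 6*t^3 + t^2*(2*a - 7) + t*(6*a^2 + 34*a + 43) + 30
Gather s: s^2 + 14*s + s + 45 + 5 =s^2 + 15*s + 50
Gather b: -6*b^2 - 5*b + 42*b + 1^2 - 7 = -6*b^2 + 37*b - 6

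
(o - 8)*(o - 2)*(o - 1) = o^3 - 11*o^2 + 26*o - 16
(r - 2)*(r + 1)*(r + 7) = r^3 + 6*r^2 - 9*r - 14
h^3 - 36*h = h*(h - 6)*(h + 6)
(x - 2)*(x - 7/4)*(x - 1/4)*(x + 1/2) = x^4 - 7*x^3/2 + 39*x^2/16 + 43*x/32 - 7/16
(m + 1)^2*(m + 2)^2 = m^4 + 6*m^3 + 13*m^2 + 12*m + 4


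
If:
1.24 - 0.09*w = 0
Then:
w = 13.78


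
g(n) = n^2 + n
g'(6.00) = 13.00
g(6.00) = 42.00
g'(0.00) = 1.00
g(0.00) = 0.00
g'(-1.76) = -2.52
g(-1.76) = 1.34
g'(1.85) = 4.70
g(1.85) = 5.27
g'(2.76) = 6.52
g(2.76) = 10.38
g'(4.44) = 9.88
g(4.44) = 24.15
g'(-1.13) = -1.26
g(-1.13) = 0.15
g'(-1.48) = -1.96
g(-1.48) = 0.71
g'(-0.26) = 0.48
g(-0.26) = -0.19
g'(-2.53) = -4.06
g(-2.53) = 3.87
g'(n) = 2*n + 1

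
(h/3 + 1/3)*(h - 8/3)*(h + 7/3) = h^3/3 + 2*h^2/9 - 59*h/27 - 56/27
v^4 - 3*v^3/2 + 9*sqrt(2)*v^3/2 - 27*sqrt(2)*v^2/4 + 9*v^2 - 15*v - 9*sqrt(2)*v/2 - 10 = (v - 2)*(v + 1/2)*(v + 2*sqrt(2))*(v + 5*sqrt(2)/2)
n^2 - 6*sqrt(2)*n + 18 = (n - 3*sqrt(2))^2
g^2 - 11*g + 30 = (g - 6)*(g - 5)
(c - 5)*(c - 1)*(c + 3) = c^3 - 3*c^2 - 13*c + 15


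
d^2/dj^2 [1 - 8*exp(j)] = -8*exp(j)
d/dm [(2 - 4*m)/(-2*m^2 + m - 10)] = 2*(-4*m^2 + 4*m + 19)/(4*m^4 - 4*m^3 + 41*m^2 - 20*m + 100)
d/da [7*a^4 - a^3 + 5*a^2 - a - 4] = 28*a^3 - 3*a^2 + 10*a - 1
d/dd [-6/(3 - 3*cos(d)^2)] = 4*cos(d)/sin(d)^3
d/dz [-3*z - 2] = -3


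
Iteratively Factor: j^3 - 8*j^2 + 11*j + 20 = (j + 1)*(j^2 - 9*j + 20) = (j - 5)*(j + 1)*(j - 4)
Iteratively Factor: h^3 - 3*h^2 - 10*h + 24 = (h - 4)*(h^2 + h - 6) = (h - 4)*(h + 3)*(h - 2)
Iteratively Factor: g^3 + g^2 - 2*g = (g)*(g^2 + g - 2) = g*(g - 1)*(g + 2)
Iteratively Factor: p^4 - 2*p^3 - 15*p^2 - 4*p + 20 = (p + 2)*(p^3 - 4*p^2 - 7*p + 10) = (p - 5)*(p + 2)*(p^2 + p - 2) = (p - 5)*(p - 1)*(p + 2)*(p + 2)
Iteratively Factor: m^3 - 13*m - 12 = (m - 4)*(m^2 + 4*m + 3) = (m - 4)*(m + 1)*(m + 3)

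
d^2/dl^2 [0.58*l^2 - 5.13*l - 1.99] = 1.16000000000000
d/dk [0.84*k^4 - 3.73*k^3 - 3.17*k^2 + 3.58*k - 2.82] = 3.36*k^3 - 11.19*k^2 - 6.34*k + 3.58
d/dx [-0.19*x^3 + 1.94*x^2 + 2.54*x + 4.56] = -0.57*x^2 + 3.88*x + 2.54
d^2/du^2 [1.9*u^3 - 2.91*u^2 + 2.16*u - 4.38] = 11.4*u - 5.82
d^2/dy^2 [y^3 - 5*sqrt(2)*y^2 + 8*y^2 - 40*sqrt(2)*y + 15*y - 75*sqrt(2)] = 6*y - 10*sqrt(2) + 16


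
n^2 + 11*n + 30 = (n + 5)*(n + 6)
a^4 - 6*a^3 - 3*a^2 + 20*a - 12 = (a - 6)*(a - 1)^2*(a + 2)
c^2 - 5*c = c*(c - 5)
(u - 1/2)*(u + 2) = u^2 + 3*u/2 - 1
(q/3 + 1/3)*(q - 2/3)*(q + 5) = q^3/3 + 16*q^2/9 + q/3 - 10/9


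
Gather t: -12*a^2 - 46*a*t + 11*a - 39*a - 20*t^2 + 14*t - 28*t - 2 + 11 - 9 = -12*a^2 - 28*a - 20*t^2 + t*(-46*a - 14)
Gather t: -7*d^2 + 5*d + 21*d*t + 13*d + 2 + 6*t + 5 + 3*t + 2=-7*d^2 + 18*d + t*(21*d + 9) + 9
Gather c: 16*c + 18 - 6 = 16*c + 12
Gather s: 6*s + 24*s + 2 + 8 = 30*s + 10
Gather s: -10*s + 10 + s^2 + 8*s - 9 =s^2 - 2*s + 1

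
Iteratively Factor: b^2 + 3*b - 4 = (b + 4)*(b - 1)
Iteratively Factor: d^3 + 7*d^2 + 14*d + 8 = (d + 4)*(d^2 + 3*d + 2) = (d + 1)*(d + 4)*(d + 2)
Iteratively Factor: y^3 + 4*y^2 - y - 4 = (y - 1)*(y^2 + 5*y + 4) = (y - 1)*(y + 1)*(y + 4)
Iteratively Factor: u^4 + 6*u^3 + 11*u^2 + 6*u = (u)*(u^3 + 6*u^2 + 11*u + 6) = u*(u + 3)*(u^2 + 3*u + 2) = u*(u + 1)*(u + 3)*(u + 2)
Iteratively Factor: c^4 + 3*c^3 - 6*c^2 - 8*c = (c - 2)*(c^3 + 5*c^2 + 4*c) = (c - 2)*(c + 1)*(c^2 + 4*c) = (c - 2)*(c + 1)*(c + 4)*(c)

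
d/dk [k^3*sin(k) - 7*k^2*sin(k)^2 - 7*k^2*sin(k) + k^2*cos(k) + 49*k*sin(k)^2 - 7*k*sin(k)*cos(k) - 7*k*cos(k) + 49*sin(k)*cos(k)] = k^3*cos(k) + 2*k^2*sin(k) - 7*k^2*sin(2*k) - 7*k^2*cos(k) - 7*k*sin(k) + 49*k*sin(2*k) + 2*k*cos(k) - 7*k - 7*sin(2*k)/2 - 7*cos(k) + 49*cos(2*k)/2 + 49/2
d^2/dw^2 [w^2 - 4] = 2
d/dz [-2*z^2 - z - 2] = -4*z - 1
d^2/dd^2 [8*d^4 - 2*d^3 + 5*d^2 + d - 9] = 96*d^2 - 12*d + 10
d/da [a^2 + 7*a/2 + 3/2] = 2*a + 7/2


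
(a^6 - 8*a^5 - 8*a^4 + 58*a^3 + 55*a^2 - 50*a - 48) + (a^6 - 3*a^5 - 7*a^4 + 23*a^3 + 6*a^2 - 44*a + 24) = 2*a^6 - 11*a^5 - 15*a^4 + 81*a^3 + 61*a^2 - 94*a - 24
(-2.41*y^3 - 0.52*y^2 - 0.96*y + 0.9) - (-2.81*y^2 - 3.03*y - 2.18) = -2.41*y^3 + 2.29*y^2 + 2.07*y + 3.08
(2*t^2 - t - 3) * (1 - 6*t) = -12*t^3 + 8*t^2 + 17*t - 3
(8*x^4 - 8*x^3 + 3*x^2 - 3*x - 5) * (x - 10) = 8*x^5 - 88*x^4 + 83*x^3 - 33*x^2 + 25*x + 50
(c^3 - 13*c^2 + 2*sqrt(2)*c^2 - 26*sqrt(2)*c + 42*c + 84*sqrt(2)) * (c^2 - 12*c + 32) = c^5 - 25*c^4 + 2*sqrt(2)*c^4 - 50*sqrt(2)*c^3 + 230*c^3 - 920*c^2 + 460*sqrt(2)*c^2 - 1840*sqrt(2)*c + 1344*c + 2688*sqrt(2)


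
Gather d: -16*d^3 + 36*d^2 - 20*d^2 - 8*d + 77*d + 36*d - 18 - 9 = -16*d^3 + 16*d^2 + 105*d - 27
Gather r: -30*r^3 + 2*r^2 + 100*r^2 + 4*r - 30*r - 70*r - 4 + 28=-30*r^3 + 102*r^2 - 96*r + 24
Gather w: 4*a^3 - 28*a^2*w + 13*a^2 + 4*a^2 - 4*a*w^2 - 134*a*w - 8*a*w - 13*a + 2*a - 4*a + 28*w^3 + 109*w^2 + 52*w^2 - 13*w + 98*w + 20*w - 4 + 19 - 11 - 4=4*a^3 + 17*a^2 - 15*a + 28*w^3 + w^2*(161 - 4*a) + w*(-28*a^2 - 142*a + 105)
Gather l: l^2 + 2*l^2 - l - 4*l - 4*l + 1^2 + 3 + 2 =3*l^2 - 9*l + 6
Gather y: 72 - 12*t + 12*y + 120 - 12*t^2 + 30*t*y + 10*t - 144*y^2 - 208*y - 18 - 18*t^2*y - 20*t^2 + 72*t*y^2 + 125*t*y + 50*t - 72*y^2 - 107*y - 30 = -32*t^2 + 48*t + y^2*(72*t - 216) + y*(-18*t^2 + 155*t - 303) + 144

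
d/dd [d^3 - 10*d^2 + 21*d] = 3*d^2 - 20*d + 21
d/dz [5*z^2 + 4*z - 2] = 10*z + 4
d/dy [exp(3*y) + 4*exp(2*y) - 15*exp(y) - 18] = (3*exp(2*y) + 8*exp(y) - 15)*exp(y)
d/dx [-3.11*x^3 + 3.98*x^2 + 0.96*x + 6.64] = -9.33*x^2 + 7.96*x + 0.96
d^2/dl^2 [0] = 0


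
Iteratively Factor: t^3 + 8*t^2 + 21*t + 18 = (t + 2)*(t^2 + 6*t + 9) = (t + 2)*(t + 3)*(t + 3)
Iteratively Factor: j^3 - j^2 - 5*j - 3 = (j + 1)*(j^2 - 2*j - 3) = (j - 3)*(j + 1)*(j + 1)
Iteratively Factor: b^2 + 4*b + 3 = (b + 3)*(b + 1)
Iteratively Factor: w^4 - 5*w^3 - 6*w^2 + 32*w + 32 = (w + 2)*(w^3 - 7*w^2 + 8*w + 16) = (w - 4)*(w + 2)*(w^2 - 3*w - 4) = (w - 4)^2*(w + 2)*(w + 1)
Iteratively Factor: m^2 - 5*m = (m - 5)*(m)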